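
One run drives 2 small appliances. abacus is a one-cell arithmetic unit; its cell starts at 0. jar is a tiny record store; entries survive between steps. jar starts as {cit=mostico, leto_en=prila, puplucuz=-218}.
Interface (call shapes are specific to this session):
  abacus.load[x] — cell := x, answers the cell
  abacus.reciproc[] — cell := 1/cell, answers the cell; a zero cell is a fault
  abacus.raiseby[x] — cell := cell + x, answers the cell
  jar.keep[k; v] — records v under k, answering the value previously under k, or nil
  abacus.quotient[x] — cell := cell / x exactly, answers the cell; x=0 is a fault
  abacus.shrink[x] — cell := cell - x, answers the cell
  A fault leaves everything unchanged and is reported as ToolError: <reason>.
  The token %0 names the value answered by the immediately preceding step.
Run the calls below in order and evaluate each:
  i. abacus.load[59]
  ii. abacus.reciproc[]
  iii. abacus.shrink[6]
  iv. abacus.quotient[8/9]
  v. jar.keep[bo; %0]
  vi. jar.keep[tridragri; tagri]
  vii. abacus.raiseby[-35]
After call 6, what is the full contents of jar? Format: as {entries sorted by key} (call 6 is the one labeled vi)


Answer: {bo=-3177/472, cit=mostico, leto_en=prila, puplucuz=-218, tridragri=tagri}

Derivation:
% abacus.load x→59
:: 59
% abacus.reciproc
:: 1/59
% abacus.shrink x→6
:: -353/59
% abacus.quotient x→8/9
:: -3177/472
% jar.keep k→bo v→%0
:: nil
% jar.keep k→tridragri v→tagri
:: nil
% abacus.raiseby x→-35
:: -19697/472


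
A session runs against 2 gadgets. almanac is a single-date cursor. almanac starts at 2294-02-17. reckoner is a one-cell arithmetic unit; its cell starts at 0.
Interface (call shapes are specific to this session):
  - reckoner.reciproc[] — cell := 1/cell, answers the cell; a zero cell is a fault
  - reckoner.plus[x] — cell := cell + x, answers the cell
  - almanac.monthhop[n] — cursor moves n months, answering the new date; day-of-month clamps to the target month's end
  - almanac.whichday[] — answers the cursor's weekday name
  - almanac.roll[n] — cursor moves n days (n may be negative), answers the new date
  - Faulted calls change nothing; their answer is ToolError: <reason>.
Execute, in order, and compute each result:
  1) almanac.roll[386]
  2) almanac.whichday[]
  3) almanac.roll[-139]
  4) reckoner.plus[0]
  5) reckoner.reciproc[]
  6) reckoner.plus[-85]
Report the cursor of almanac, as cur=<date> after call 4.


==> almanac.roll(n→386)
<== 2295-03-10
==> almanac.whichday()
<== Sunday
==> almanac.roll(n→-139)
<== 2294-10-22
==> reckoner.plus(x→0)
<== 0
==> reckoner.reciproc()
<== ToolError: reciprocal of zero
==> reckoner.plus(x→-85)
<== -85

Answer: cur=2294-10-22


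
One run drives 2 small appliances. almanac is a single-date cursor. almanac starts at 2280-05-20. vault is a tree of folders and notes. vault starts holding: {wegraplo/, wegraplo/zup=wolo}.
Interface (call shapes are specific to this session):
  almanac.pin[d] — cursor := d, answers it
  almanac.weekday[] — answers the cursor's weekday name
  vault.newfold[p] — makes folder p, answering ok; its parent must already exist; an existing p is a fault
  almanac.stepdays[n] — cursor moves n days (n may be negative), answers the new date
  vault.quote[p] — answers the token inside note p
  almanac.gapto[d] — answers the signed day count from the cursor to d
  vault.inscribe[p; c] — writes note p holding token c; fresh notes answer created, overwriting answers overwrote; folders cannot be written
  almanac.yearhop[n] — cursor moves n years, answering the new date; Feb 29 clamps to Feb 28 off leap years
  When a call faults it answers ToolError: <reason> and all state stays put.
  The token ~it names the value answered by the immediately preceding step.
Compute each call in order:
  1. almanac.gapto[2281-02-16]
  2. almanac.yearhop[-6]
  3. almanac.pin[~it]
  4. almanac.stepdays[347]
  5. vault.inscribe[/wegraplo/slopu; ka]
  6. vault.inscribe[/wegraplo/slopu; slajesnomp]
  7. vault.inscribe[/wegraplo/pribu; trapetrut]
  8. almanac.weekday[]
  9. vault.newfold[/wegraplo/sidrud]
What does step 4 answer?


Answer: 2275-05-02

Derivation:
# 1. gapto(2281-02-16) == 272
# 2. yearhop(-6) == 2274-05-20
# 3. pin(~it) == 2274-05-20
# 4. stepdays(347) == 2275-05-02
# 5. inscribe(/wegraplo/slopu, ka) == created
# 6. inscribe(/wegraplo/slopu, slajesnomp) == overwrote
# 7. inscribe(/wegraplo/pribu, trapetrut) == created
# 8. weekday() == Sunday
# 9. newfold(/wegraplo/sidrud) == ok


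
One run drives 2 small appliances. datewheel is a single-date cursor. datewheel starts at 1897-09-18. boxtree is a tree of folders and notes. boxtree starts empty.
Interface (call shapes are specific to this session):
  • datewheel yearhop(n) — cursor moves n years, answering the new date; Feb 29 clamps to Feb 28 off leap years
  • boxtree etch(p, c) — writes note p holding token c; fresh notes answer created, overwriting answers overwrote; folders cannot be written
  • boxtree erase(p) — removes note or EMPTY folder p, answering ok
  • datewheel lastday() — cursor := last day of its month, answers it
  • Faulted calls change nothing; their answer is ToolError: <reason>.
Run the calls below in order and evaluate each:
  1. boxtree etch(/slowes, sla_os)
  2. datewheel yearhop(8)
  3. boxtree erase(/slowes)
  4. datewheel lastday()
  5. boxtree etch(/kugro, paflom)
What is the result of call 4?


Invoking boxtree etch(p: /slowes, c: sla_os): created.
I try datewheel yearhop(n: 8), and get 1905-09-18.
I run boxtree erase(p: /slowes), and get ok.
I invoke datewheel lastday(), — result: 1905-09-30.
Invoking boxtree etch(p: /kugro, c: paflom), giving created.

Answer: 1905-09-30


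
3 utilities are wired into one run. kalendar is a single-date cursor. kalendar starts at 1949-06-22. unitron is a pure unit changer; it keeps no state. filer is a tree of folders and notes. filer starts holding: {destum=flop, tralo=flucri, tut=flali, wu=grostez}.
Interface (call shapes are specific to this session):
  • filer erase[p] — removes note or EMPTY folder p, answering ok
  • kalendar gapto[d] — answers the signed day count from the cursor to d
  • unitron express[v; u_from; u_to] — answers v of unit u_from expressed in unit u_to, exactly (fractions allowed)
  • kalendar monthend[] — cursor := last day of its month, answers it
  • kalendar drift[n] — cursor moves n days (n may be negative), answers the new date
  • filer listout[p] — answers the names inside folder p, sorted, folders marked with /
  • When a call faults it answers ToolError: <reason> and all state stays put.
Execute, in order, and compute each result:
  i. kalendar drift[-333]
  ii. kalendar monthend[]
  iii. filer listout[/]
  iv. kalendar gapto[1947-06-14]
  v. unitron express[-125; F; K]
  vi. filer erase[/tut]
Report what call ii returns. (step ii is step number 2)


Answer: 1948-07-31

Derivation:
# 1. kalendar drift(-333) => 1948-07-24
# 2. kalendar monthend() => 1948-07-31
# 3. filer listout(/) => [destum, tralo, tut, wu]
# 4. kalendar gapto(1947-06-14) => -413
# 5. unitron express(-125, F, K) => 33467/180
# 6. filer erase(/tut) => ok


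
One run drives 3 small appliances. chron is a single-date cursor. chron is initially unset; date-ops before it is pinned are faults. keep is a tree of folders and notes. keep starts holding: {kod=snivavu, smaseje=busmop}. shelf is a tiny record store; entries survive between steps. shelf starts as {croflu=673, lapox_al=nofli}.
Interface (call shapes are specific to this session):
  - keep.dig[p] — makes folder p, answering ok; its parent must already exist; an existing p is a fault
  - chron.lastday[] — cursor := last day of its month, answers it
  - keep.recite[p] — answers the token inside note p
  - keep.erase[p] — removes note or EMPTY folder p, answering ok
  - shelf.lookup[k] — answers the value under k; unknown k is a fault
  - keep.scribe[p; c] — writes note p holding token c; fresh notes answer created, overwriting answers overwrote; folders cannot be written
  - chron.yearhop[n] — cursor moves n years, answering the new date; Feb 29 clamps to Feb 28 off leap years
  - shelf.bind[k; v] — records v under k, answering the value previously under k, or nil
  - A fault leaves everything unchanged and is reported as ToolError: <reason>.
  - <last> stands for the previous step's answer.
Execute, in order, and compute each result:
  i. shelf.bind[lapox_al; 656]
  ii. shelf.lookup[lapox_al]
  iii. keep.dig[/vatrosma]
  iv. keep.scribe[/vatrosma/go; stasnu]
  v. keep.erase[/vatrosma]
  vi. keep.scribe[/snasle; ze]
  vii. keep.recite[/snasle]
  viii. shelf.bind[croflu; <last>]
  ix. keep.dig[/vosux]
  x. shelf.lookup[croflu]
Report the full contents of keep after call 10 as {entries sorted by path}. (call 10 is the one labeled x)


Answer: {kod=snivavu, smaseje=busmop, snasle=ze, vatrosma/, vatrosma/go=stasnu, vosux/}

Derivation:
% shelf.bind k: lapox_al v: 656
[out] nofli
% shelf.lookup k: lapox_al
[out] 656
% keep.dig p: /vatrosma
[out] ok
% keep.scribe p: /vatrosma/go c: stasnu
[out] created
% keep.erase p: /vatrosma
[out] ToolError: not empty
% keep.scribe p: /snasle c: ze
[out] created
% keep.recite p: /snasle
[out] ze
% shelf.bind k: croflu v: <last>
[out] 673
% keep.dig p: /vosux
[out] ok
% shelf.lookup k: croflu
[out] ze


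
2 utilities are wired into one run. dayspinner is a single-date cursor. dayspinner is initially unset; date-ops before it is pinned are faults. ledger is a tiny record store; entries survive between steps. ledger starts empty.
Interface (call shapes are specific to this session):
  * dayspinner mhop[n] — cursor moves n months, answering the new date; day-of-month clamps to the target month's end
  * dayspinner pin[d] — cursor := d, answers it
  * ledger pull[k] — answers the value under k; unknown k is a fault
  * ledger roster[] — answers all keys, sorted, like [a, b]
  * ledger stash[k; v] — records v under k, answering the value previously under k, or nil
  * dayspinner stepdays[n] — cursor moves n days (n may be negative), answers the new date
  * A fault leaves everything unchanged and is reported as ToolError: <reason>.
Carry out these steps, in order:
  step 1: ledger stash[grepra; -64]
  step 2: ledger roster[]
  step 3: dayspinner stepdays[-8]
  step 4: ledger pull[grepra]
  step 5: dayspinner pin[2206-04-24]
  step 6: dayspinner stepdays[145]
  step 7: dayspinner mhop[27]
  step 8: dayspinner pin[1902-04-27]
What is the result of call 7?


% ledger stash(k→grepra, v→-64) => nil
% ledger roster() => [grepra]
% dayspinner stepdays(n→-8) => ToolError: no date set
% ledger pull(k→grepra) => -64
% dayspinner pin(d→2206-04-24) => 2206-04-24
% dayspinner stepdays(n→145) => 2206-09-16
% dayspinner mhop(n→27) => 2208-12-16
% dayspinner pin(d→1902-04-27) => 1902-04-27

Answer: 2208-12-16


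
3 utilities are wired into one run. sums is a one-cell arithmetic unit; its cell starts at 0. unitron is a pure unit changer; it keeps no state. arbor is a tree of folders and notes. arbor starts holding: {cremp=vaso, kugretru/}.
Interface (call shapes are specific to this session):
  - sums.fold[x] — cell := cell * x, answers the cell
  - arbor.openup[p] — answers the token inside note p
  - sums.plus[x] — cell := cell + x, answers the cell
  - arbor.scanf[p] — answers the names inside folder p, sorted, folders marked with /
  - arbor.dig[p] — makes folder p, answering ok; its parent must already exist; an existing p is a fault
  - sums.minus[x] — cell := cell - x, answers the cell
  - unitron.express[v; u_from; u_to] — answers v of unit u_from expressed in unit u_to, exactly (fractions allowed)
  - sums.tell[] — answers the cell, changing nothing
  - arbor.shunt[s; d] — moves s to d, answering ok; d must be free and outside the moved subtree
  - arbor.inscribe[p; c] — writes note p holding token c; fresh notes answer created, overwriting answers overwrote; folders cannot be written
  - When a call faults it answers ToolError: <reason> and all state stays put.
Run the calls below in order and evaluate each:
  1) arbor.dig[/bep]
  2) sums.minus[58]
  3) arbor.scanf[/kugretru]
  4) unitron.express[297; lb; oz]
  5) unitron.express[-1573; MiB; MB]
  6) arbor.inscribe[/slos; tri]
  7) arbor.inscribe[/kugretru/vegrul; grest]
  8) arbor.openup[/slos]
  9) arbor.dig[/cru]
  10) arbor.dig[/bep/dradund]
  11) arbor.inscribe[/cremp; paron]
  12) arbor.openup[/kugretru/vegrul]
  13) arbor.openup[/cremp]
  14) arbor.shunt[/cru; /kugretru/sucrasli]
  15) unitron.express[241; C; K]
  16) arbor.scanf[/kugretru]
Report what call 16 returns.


Act: dig[p: /bep]
Obs: ok
Act: minus[x: 58]
Obs: -58
Act: scanf[p: /kugretru]
Obs: []
Act: express[v: 297; u_from: lb; u_to: oz]
Obs: 4752
Act: express[v: -1573; u_from: MiB; u_to: MB]
Obs: -25772032/15625
Act: inscribe[p: /slos; c: tri]
Obs: created
Act: inscribe[p: /kugretru/vegrul; c: grest]
Obs: created
Act: openup[p: /slos]
Obs: tri
Act: dig[p: /cru]
Obs: ok
Act: dig[p: /bep/dradund]
Obs: ok
Act: inscribe[p: /cremp; c: paron]
Obs: overwrote
Act: openup[p: /kugretru/vegrul]
Obs: grest
Act: openup[p: /cremp]
Obs: paron
Act: shunt[s: /cru; d: /kugretru/sucrasli]
Obs: ok
Act: express[v: 241; u_from: C; u_to: K]
Obs: 10283/20
Act: scanf[p: /kugretru]
Obs: [sucrasli/, vegrul]

Answer: [sucrasli/, vegrul]


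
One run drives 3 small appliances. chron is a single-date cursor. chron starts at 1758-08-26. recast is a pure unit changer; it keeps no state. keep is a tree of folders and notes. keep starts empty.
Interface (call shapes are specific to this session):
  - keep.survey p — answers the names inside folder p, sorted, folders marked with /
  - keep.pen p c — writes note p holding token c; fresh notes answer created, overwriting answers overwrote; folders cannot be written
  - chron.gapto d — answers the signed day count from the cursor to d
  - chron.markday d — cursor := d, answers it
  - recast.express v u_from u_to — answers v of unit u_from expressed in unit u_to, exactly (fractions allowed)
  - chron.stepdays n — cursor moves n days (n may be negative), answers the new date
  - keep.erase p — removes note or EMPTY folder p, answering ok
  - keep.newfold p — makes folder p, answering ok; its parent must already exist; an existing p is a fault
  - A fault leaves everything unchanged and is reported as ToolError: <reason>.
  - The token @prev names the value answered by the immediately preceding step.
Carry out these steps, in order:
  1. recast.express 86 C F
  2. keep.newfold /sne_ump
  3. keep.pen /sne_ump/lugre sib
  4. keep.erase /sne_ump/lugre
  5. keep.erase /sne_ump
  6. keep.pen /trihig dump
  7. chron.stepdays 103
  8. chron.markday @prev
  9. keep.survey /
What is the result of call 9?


Then recast.express with v: 86, u_from: C, u_to: F, yielding 934/5.
I run keep.newfold with p: /sne_ump, and see ok.
Then keep.pen with p: /sne_ump/lugre, c: sib, and see created.
Invoking keep.erase with p: /sne_ump/lugre, which returns ok.
I run keep.erase with p: /sne_ump, and get ok.
I try keep.pen with p: /trihig, c: dump, → created.
I try chron.stepdays with n: 103, → 1758-12-07.
Next I call chron.markday with d: @prev, and observe 1758-12-07.
Then keep.survey with p: /, yielding [trihig].

Answer: [trihig]


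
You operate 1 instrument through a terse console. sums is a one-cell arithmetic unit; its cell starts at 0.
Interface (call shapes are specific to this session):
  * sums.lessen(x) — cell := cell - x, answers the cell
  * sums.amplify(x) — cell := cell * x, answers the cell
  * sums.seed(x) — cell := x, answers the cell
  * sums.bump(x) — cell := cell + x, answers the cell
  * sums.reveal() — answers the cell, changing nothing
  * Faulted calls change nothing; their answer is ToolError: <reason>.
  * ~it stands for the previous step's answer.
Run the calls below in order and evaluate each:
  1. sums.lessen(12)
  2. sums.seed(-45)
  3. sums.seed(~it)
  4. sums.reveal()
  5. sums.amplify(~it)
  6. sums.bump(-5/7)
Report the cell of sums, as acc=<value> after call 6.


Answer: acc=14170/7

Derivation:
→ sums.lessen(x=12)
← -12
→ sums.seed(x=-45)
← -45
→ sums.seed(x=~it)
← -45
→ sums.reveal()
← -45
→ sums.amplify(x=~it)
← 2025
→ sums.bump(x=-5/7)
← 14170/7


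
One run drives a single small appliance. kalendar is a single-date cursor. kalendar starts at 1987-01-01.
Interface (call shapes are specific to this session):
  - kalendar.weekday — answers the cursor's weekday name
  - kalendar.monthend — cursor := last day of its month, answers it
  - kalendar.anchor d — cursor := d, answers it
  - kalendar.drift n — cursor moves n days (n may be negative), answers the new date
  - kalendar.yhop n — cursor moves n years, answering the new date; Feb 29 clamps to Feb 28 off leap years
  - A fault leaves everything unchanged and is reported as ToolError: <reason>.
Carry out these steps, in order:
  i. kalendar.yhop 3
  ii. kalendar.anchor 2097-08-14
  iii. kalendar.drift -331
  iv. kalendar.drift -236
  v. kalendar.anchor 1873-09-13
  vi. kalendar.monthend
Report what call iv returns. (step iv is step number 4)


Answer: 2096-01-25

Derivation:
I use kalendar.yhop passing n='3', which returns 1990-01-01.
Then kalendar.anchor passing d='2097-08-14', and observe 2097-08-14.
Now I run kalendar.drift passing n='-331', and get 2096-09-17.
Calling kalendar.drift passing n='-236', which returns 2096-01-25.
I run kalendar.anchor passing d='1873-09-13', yielding 1873-09-13.
Calling kalendar.monthend, and see 1873-09-30.


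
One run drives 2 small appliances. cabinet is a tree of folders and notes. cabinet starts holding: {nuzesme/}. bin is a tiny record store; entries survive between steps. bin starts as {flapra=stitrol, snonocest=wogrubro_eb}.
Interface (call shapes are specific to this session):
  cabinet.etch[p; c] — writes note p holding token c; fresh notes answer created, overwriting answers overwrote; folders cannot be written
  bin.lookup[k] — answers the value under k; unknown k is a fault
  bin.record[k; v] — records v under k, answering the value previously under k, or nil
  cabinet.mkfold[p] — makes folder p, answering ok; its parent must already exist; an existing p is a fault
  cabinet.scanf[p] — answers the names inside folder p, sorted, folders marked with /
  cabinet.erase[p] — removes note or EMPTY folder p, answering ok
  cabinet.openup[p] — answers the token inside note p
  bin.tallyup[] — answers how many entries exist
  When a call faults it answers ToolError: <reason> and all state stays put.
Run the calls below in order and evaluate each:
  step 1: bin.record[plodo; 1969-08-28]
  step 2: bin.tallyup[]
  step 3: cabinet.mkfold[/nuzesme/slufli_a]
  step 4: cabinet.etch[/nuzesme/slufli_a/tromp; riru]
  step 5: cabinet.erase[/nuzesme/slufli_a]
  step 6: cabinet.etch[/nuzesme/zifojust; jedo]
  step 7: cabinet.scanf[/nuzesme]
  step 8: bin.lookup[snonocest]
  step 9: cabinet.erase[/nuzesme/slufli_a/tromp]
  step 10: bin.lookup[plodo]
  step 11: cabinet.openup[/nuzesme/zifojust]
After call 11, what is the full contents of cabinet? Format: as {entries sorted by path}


Answer: {nuzesme/, nuzesme/slufli_a/, nuzesme/zifojust=jedo}

Derivation:
I call bin.record passing k=plodo, v=1969-08-28: nil.
I try bin.tallyup(), — result: 3.
I invoke cabinet.mkfold passing p=/nuzesme/slufli_a, and get ok.
I call cabinet.etch passing p=/nuzesme/slufli_a/tromp, c=riru, and see created.
Now I run cabinet.erase passing p=/nuzesme/slufli_a, — result: ToolError: not empty.
I invoke cabinet.etch passing p=/nuzesme/zifojust, c=jedo: created.
I use cabinet.scanf passing p=/nuzesme, which returns [slufli_a/, zifojust].
Then bin.lookup passing k=snonocest, and see wogrubro_eb.
Calling cabinet.erase passing p=/nuzesme/slufli_a/tromp: ok.
I run bin.lookup passing k=plodo, which returns 1969-08-28.
I invoke cabinet.openup passing p=/nuzesme/zifojust: jedo.


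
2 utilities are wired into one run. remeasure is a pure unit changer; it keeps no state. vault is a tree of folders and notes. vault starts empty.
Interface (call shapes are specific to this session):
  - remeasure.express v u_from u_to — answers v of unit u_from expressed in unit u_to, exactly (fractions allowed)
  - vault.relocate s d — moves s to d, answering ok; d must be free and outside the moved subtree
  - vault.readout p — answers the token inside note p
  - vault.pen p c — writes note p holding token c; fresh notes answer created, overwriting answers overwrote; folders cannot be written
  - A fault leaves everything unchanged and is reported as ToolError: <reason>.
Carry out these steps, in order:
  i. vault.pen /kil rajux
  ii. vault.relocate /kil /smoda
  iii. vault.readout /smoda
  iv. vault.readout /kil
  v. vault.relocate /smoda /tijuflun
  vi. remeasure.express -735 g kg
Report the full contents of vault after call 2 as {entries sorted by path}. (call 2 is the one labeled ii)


Answer: {smoda=rajux}

Derivation:
Next I call vault.pen on p=/kil, c=rajux, and get created.
Using vault.relocate on s=/kil, d=/smoda, and see ok.
Then vault.readout on p=/smoda, → rajux.
Using vault.readout on p=/kil, and get ToolError: not found.
I run vault.relocate on s=/smoda, d=/tijuflun, — result: ok.
Then remeasure.express on v=-735, u_from=g, u_to=kg, — result: -147/200.


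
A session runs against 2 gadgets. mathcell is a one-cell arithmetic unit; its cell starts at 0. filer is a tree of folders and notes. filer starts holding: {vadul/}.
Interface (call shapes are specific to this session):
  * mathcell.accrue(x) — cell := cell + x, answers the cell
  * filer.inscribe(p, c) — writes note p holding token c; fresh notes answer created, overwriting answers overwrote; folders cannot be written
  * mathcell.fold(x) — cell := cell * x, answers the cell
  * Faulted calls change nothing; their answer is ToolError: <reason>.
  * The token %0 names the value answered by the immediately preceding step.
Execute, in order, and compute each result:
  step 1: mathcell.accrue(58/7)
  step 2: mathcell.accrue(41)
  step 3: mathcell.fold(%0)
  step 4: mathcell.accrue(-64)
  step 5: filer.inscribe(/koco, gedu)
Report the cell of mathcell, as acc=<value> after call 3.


[in] accrue x: 58/7
[out] 58/7
[in] accrue x: 41
[out] 345/7
[in] fold x: %0
[out] 119025/49
[in] accrue x: -64
[out] 115889/49
[in] inscribe p: /koco c: gedu
[out] created

Answer: acc=119025/49


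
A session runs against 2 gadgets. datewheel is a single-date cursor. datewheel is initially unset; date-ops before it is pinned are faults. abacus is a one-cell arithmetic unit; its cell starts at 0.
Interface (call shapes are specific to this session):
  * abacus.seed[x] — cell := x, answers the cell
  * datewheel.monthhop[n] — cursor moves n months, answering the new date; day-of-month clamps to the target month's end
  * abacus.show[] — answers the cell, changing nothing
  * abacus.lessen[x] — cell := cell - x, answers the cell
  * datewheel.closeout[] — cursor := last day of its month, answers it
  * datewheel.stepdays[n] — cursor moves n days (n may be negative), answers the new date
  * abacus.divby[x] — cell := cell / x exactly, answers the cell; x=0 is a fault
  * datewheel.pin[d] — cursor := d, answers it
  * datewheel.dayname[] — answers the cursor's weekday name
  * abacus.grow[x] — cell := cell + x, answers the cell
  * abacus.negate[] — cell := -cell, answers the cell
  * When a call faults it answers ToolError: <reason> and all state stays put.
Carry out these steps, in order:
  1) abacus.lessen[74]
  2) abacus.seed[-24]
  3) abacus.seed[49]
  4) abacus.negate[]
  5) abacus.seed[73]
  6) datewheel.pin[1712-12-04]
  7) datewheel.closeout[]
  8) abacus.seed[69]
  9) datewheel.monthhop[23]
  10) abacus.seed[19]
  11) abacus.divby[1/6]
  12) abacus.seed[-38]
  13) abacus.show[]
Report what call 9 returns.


Answer: 1714-11-30

Derivation:
Next I call abacus.lessen with x→74, and get -74.
I use abacus.seed with x→-24, → -24.
Using abacus.seed with x→49, which returns 49.
Now I run abacus.negate(), and get -49.
I call abacus.seed with x→73, — result: 73.
Using datewheel.pin with d→1712-12-04, → 1712-12-04.
I use datewheel.closeout(), — result: 1712-12-31.
I try abacus.seed with x→69, — result: 69.
Calling datewheel.monthhop with n→23, yielding 1714-11-30.
I run abacus.seed with x→19, and observe 19.
I run abacus.divby with x→1/6, → 114.
I call abacus.seed with x→-38, which returns -38.
Calling abacus.show(), and observe -38.


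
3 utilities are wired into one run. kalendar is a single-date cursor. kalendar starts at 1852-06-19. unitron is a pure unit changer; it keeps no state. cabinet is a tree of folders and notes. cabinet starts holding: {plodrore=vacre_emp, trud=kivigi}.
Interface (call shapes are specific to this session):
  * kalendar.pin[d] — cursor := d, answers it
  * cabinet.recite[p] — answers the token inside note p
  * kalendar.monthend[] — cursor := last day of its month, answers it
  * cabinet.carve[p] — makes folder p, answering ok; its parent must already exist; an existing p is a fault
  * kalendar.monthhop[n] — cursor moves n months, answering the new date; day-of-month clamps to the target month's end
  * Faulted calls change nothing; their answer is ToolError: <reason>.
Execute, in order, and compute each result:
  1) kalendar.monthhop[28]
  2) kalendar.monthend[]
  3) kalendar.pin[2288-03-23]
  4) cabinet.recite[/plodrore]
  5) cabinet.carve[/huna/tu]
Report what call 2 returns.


;; kalendar.monthhop(n='28') -> 1854-10-19
;; kalendar.monthend() -> 1854-10-31
;; kalendar.pin(d='2288-03-23') -> 2288-03-23
;; cabinet.recite(p='/plodrore') -> vacre_emp
;; cabinet.carve(p='/huna/tu') -> ToolError: no parent

Answer: 1854-10-31


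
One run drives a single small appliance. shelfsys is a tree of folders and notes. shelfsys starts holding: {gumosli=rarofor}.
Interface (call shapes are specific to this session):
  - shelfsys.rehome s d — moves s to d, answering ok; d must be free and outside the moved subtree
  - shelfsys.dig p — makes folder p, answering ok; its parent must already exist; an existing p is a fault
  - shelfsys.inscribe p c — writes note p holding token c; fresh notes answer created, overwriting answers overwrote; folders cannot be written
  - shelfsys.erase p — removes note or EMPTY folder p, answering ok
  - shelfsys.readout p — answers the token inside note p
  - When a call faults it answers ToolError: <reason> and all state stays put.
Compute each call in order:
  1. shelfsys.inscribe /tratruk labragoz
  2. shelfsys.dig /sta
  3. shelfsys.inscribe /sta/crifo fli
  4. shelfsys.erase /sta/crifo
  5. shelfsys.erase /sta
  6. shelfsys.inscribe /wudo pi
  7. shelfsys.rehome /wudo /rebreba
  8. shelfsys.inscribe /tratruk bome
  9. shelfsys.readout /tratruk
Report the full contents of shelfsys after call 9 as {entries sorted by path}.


Answer: {gumosli=rarofor, rebreba=pi, tratruk=bome}

Derivation:
-- inscribe(/tratruk, labragoz) == created
-- dig(/sta) == ok
-- inscribe(/sta/crifo, fli) == created
-- erase(/sta/crifo) == ok
-- erase(/sta) == ok
-- inscribe(/wudo, pi) == created
-- rehome(/wudo, /rebreba) == ok
-- inscribe(/tratruk, bome) == overwrote
-- readout(/tratruk) == bome


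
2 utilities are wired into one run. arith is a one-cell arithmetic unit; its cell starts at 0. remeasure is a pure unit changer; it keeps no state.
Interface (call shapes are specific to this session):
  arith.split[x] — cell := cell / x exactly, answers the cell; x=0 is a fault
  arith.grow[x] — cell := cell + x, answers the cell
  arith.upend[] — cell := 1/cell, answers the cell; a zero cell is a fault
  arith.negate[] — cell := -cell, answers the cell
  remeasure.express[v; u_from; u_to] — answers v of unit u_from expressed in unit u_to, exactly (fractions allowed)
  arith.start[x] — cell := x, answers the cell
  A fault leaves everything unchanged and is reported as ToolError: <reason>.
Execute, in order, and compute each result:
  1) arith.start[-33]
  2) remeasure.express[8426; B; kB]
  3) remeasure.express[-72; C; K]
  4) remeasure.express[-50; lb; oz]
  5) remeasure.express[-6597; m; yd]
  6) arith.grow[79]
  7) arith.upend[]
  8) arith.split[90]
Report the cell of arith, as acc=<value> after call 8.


Answer: acc=1/4140

Derivation:
# start(x: -33) == -33
# express(v: 8426, u_from: B, u_to: kB) == 4213/500
# express(v: -72, u_from: C, u_to: K) == 4023/20
# express(v: -50, u_from: lb, u_to: oz) == -800
# express(v: -6597, u_from: m, u_to: yd) == -916250/127
# grow(x: 79) == 46
# upend() == 1/46
# split(x: 90) == 1/4140


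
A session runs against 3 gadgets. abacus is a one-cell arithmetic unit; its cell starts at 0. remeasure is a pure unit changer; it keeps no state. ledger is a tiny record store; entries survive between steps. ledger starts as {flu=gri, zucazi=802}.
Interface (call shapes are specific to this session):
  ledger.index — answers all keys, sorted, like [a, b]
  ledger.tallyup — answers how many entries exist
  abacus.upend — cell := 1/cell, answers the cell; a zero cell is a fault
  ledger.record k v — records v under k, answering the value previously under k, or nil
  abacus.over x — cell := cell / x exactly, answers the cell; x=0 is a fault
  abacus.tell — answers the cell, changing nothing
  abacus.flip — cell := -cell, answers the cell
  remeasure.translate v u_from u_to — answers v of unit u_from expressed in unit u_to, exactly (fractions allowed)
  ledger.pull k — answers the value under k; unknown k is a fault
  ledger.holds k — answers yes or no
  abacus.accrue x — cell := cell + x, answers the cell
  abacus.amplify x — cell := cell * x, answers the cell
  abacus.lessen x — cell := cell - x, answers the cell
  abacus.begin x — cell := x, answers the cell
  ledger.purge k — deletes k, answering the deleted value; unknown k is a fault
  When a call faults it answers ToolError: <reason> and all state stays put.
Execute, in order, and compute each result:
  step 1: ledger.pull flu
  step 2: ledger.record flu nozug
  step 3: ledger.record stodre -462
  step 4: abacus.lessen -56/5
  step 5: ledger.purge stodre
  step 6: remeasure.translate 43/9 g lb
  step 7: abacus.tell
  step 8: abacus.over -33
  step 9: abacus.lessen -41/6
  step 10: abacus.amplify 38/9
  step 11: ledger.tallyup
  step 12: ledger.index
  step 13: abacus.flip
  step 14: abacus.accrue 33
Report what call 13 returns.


Answer: -40717/1485

Derivation:
$ pull k='flu'
[out] gri
$ record k='flu' v='nozug'
[out] gri
$ record k='stodre' v='-462'
[out] nil
$ lessen x='-56/5'
[out] 56/5
$ purge k='stodre'
[out] -462
$ translate v='43/9' u_from='g' u_to='lb'
[out] 4300000/408233133
$ tell
[out] 56/5
$ over x='-33'
[out] -56/165
$ lessen x='-41/6'
[out] 2143/330
$ amplify x='38/9'
[out] 40717/1485
$ tallyup
[out] 2
$ index
[out] [flu, zucazi]
$ flip
[out] -40717/1485
$ accrue x='33'
[out] 8288/1485


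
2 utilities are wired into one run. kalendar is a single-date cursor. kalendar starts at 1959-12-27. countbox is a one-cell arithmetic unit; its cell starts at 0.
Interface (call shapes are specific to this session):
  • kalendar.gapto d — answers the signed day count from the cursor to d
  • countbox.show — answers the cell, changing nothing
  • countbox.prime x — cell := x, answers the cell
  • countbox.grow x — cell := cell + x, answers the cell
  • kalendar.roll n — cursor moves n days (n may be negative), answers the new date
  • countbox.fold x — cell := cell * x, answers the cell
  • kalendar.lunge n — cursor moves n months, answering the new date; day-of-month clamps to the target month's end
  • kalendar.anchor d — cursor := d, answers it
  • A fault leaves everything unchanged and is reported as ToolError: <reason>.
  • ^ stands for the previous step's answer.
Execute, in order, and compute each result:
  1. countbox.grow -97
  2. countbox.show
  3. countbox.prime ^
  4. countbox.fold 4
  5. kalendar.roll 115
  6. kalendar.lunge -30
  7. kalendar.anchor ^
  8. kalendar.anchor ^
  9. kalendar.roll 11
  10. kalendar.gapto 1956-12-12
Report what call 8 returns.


[in] countbox.grow -97
  -97
[in] countbox.show
  -97
[in] countbox.prime ^
  -97
[in] countbox.fold 4
  -388
[in] kalendar.roll 115
  1960-04-20
[in] kalendar.lunge -30
  1957-10-20
[in] kalendar.anchor ^
  1957-10-20
[in] kalendar.anchor ^
  1957-10-20
[in] kalendar.roll 11
  1957-10-31
[in] kalendar.gapto 1956-12-12
  -323

Answer: 1957-10-20


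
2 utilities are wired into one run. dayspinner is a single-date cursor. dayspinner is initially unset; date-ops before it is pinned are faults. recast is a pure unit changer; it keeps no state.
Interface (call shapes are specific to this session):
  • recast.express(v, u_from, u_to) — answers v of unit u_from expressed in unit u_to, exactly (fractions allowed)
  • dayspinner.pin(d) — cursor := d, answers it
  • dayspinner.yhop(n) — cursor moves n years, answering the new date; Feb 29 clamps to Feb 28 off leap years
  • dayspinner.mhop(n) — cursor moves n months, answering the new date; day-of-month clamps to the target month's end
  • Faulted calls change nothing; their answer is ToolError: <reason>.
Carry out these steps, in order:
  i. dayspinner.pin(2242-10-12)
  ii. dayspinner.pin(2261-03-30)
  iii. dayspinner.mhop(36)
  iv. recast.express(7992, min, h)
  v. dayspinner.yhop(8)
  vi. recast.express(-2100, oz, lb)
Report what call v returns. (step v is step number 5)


Invoking dayspinner.pin using d→2242-10-12, → 2242-10-12.
I try dayspinner.pin using d→2261-03-30, and see 2261-03-30.
I invoke dayspinner.mhop using n→36, and observe 2264-03-30.
I use recast.express using v→7992, u_from→min, u_to→h, and get 666/5.
Calling dayspinner.yhop using n→8, which returns 2272-03-30.
I run recast.express using v→-2100, u_from→oz, u_to→lb, and see -525/4.

Answer: 2272-03-30


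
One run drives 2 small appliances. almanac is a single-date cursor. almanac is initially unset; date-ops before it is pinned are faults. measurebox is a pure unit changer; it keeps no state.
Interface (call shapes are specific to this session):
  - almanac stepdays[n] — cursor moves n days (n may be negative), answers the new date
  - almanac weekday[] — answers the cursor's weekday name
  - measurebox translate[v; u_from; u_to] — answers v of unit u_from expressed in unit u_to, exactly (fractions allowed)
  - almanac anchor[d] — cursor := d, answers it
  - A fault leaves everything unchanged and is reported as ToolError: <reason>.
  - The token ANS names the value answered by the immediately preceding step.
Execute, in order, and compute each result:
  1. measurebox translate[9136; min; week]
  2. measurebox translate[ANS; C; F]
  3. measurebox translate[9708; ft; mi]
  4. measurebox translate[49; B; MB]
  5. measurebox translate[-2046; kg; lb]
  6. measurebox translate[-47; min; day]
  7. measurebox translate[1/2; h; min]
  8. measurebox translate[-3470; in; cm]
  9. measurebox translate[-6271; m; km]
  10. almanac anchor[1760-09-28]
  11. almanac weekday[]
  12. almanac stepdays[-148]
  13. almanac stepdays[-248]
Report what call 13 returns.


Answer: 1759-08-29

Derivation:
// 1. measurebox translate(v: 9136, u_from: min, u_to: week) -> 571/630
// 2. measurebox translate(v: ANS, u_from: C, u_to: F) -> 11771/350
// 3. measurebox translate(v: 9708, u_from: ft, u_to: mi) -> 809/440
// 4. measurebox translate(v: 49, u_from: B, u_to: MB) -> 49/1000000
// 5. measurebox translate(v: -2046, u_from: kg, u_to: lb) -> -18600000000/4123567
// 6. measurebox translate(v: -47, u_from: min, u_to: day) -> -47/1440
// 7. measurebox translate(v: 1/2, u_from: h, u_to: min) -> 30
// 8. measurebox translate(v: -3470, u_from: in, u_to: cm) -> -44069/5
// 9. measurebox translate(v: -6271, u_from: m, u_to: km) -> -6271/1000
// 10. almanac anchor(d: 1760-09-28) -> 1760-09-28
// 11. almanac weekday() -> Sunday
// 12. almanac stepdays(n: -148) -> 1760-05-03
// 13. almanac stepdays(n: -248) -> 1759-08-29


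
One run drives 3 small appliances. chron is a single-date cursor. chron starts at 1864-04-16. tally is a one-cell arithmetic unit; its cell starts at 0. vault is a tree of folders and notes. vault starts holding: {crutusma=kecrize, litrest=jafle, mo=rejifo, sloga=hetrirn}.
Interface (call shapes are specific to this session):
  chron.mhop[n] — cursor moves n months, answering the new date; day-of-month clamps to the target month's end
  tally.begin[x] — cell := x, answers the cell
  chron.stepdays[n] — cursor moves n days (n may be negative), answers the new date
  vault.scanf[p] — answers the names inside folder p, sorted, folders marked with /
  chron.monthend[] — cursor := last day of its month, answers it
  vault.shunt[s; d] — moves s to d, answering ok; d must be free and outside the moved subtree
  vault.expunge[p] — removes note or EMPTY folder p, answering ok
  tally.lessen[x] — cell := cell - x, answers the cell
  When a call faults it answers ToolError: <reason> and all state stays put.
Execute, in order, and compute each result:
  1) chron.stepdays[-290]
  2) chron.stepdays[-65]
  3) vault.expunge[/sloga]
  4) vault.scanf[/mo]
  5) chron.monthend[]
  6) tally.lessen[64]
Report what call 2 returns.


# chron.stepdays(n→-290) -> 1863-07-01
# chron.stepdays(n→-65) -> 1863-04-27
# vault.expunge(p→/sloga) -> ok
# vault.scanf(p→/mo) -> ToolError: not a directory
# chron.monthend() -> 1863-04-30
# tally.lessen(x→64) -> -64

Answer: 1863-04-27


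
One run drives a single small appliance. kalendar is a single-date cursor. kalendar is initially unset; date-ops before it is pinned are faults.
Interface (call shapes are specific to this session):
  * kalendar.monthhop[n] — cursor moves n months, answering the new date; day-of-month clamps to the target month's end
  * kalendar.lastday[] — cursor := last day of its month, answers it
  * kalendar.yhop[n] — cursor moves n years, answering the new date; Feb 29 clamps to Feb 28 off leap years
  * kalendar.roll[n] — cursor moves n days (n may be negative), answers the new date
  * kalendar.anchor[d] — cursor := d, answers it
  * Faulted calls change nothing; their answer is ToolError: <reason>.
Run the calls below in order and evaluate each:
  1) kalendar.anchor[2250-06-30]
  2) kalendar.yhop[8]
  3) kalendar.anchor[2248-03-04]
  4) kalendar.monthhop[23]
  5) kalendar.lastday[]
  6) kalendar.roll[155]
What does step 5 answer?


>>> kalendar.anchor d='2250-06-30'
  2250-06-30
>>> kalendar.yhop n='8'
  2258-06-30
>>> kalendar.anchor d='2248-03-04'
  2248-03-04
>>> kalendar.monthhop n='23'
  2250-02-04
>>> kalendar.lastday
  2250-02-28
>>> kalendar.roll n='155'
  2250-08-02

Answer: 2250-02-28


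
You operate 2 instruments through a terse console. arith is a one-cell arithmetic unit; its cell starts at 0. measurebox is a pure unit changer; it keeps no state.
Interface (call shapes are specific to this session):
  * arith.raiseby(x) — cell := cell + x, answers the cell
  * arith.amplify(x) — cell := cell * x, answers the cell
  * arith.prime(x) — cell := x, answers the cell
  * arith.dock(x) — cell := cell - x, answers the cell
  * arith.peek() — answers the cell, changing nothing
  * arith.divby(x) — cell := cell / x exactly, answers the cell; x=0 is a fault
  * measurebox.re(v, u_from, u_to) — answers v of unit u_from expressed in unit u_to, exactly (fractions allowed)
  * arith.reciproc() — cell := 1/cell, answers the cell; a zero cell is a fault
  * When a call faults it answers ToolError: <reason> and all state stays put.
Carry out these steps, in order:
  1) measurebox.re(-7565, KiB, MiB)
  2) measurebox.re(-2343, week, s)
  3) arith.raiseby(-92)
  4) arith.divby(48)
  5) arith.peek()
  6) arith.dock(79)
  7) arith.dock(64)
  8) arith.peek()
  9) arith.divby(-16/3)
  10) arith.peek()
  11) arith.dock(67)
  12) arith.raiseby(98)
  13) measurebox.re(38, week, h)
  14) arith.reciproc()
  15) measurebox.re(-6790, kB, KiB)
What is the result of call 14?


Answer: 64/3723

Derivation:
·→ re(v=-7565, u_from=KiB, u_to=MiB)
·← -7565/1024
·→ re(v=-2343, u_from=week, u_to=s)
·← -1417046400
·→ raiseby(x=-92)
·← -92
·→ divby(x=48)
·← -23/12
·→ peek()
·← -23/12
·→ dock(x=79)
·← -971/12
·→ dock(x=64)
·← -1739/12
·→ peek()
·← -1739/12
·→ divby(x=-16/3)
·← 1739/64
·→ peek()
·← 1739/64
·→ dock(x=67)
·← -2549/64
·→ raiseby(x=98)
·← 3723/64
·→ re(v=38, u_from=week, u_to=h)
·← 6384
·→ reciproc()
·← 64/3723
·→ re(v=-6790, u_from=kB, u_to=KiB)
·← -424375/64
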